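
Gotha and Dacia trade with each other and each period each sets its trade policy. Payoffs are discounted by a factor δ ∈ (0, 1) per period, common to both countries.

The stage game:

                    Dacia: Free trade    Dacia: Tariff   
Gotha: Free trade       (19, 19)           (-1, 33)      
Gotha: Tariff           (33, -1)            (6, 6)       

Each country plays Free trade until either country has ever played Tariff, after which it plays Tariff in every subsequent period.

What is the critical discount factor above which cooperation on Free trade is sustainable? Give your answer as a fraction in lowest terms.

19/(1−δ) ≥ 33 + 6δ/(1−δ)
19 ≥ 33 − 27δ
δ ≥ 14/27.

14/27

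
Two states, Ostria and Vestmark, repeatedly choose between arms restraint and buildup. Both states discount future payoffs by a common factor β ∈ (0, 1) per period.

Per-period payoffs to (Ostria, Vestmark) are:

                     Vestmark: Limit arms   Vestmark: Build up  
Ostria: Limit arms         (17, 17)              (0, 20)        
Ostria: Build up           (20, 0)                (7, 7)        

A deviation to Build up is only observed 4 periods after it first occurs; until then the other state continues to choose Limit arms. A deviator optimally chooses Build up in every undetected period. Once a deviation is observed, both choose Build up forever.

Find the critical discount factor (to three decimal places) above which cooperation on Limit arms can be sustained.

0.693

A deviator earns 20 for 4 periods, then 7 forever; cooperating earns 17 forever. Multiplying the IC by (1−β):
17 ≥ 20(1−β^4) + 7β^4, so 13·β^4 ≥ 3 and β^4 ≥ 3/13.
β ≥ (3/13)^(1/4) ≈ 0.693.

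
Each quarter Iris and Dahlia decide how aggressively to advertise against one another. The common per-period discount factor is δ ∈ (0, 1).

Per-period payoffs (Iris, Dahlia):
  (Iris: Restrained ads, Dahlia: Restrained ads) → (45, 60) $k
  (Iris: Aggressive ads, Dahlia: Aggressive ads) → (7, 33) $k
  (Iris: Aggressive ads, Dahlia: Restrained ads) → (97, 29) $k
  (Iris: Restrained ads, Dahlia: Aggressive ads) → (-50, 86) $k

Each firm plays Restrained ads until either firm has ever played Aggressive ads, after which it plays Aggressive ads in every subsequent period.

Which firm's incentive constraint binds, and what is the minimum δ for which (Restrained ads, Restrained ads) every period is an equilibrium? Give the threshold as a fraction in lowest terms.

Iris; δ ≥ 26/45

Iris's threshold: (97−45)/(97−7) = 26/45.
Dahlia's threshold: (86−60)/(86−33) = 26/53.
26/45 > 26/53, so Iris binds and δ* = 26/45.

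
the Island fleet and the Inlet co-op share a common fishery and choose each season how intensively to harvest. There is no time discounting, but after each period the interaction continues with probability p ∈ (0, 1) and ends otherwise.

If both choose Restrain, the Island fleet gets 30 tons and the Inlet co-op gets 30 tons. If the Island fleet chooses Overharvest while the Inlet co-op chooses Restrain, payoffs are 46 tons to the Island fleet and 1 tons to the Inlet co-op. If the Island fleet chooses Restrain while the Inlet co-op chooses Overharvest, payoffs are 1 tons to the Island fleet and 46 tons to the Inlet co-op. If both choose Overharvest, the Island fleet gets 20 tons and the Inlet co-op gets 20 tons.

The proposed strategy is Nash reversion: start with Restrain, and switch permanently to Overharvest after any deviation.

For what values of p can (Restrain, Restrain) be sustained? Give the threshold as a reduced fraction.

8/13

Expected cooperation value is 30 + p·30 + p²·30 + … = 30/(1−p); deviation gives 46 + p·20/(1−p).
30 ≥ 46(1−p) + 20p ⇒ 26p ≥ 16 ⇒ p ≥ 16/26 = 8/13.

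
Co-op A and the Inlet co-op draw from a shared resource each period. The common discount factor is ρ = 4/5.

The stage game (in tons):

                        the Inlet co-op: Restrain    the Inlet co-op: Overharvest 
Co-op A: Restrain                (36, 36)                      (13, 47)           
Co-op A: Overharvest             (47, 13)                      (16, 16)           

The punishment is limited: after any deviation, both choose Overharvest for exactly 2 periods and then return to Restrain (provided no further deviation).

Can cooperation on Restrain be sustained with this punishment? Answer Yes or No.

Comparing payoff streams over the 3 periods until play realigns: cooperate → 36(1+ρ+…+ρ^2); deviate → 47 + 16(ρ+…+ρ^2).
Cooperation is sustained iff (36−16)(ρ+…+ρ^2) ≥ 47−36.
ρ+…+ρ^2 = 4/5·(1−(4/5)^2)/(1−4/5) = 1.4400, and (47−36)/(36−16) = 0.5500.
1.4400 ≥ 0.5500, so cooperation is sustainable.

Yes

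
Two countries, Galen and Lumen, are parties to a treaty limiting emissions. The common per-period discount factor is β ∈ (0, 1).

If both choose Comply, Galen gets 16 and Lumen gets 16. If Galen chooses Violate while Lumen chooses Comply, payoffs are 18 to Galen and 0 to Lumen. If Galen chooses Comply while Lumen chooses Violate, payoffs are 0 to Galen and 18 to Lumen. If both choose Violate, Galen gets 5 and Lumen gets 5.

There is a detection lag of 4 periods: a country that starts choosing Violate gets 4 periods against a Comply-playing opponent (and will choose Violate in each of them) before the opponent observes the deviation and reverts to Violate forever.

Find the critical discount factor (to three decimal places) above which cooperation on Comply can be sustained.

The best deviation is to choose Violate for all 4 undetected periods, earning 18 each, then 5 forever once detected.
Deviation value: 18(1−β^4)/(1−β) + 5β^4/(1−β); cooperation value: 16/(1−β).
IC: 16 ≥ 18(1−β^4) + 5β^4 = 18 − 13β^4.
So β^4 ≥ 2/13, giving β ≥ (2/13)^(1/4) ≈ 0.626.

0.626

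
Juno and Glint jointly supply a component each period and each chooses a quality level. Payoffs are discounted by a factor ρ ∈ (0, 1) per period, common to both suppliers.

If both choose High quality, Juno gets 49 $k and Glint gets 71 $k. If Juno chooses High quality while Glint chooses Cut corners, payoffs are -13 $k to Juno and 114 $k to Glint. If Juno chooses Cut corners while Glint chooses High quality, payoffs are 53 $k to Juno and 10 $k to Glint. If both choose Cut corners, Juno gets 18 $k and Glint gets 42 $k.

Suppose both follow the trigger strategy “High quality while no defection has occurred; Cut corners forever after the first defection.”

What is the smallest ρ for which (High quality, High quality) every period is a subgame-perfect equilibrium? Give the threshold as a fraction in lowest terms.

43/72

Juno: cooperation gives 49 each period; deviation gives 53 once then 18 forever.
  49/(1−ρ) ≥ 53 + 18ρ/(1−ρ) ⇒ ρ ≥ 4/35.
Glint: cooperation gives 71 each period; deviation gives 114 once then 42 forever.
  ρ ≥ 43/72.
Both must hold, so the binding constraint is Glint's: ρ ≥ 43/72.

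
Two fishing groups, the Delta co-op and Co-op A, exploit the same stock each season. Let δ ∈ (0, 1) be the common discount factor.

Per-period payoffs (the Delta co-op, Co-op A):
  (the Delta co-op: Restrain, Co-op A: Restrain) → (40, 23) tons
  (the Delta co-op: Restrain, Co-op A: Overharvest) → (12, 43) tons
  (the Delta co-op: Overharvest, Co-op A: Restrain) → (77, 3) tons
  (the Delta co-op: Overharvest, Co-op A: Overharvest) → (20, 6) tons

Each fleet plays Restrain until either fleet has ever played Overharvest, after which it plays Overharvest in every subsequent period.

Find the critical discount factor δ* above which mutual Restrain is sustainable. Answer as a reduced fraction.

37/57

For the Delta co-op: deviation gain 77−40 = 37, per-period punishment loss 40−20 = 20. IC gives δ ≥ 37/57.
For Co-op A: gain 20, loss 17 per period, so δ ≥ 20/37.
The tighter constraint is the Delta co-op's, so cooperation needs δ ≥ 37/57.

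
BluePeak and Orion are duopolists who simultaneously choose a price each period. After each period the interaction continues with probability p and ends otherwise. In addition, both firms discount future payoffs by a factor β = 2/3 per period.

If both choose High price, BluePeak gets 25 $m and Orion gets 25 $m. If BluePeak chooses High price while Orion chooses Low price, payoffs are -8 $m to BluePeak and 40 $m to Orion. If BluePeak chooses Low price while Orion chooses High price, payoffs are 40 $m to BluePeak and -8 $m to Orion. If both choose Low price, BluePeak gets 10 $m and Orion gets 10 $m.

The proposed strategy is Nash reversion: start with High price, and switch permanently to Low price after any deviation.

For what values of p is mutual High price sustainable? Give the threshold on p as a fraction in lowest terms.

3/4

Expected continuation weight on next period's payoff is β·p = 2/3·p, which plays the role of the discount factor.
Cooperation requires 2/3·p ≥ (40−25)/(40−10) = 1/2, hence p ≥ 3/4.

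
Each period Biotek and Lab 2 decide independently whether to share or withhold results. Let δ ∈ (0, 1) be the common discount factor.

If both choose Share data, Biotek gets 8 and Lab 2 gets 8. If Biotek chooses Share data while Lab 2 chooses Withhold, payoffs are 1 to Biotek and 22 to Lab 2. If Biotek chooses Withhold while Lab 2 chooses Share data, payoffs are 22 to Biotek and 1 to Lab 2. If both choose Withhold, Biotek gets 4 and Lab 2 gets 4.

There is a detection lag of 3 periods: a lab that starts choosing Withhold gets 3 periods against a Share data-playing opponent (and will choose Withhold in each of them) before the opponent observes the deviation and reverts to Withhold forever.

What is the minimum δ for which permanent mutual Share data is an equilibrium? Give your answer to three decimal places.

Deviating for the 3 undetected periods gains 22−8 = 14 per period over cooperation, then loses 8−4 = 4 per period forever once punishment starts.
Gain: 14(1 + δ + … + δ^2); loss: 4·δ^3/(1−δ).
No profitable deviation ⇔ 14(1−δ^3) ≤ 4·δ^3, i.e. δ^3 ≥ 14/(14+4) = 7/9.
Hence δ ≥ (7/9)^(1/3) ≈ 0.920.

0.920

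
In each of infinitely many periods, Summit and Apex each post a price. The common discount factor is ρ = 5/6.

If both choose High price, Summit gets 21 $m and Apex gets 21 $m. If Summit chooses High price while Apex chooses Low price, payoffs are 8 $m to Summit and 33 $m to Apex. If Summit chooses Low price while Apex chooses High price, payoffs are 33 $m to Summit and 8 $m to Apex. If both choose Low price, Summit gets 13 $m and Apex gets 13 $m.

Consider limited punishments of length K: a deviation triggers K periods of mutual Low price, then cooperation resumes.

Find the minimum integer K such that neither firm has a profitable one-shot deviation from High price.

No profitable deviation requires (21−13)(ρ+…+ρ^K) ≥ 33−21, i.e. ρ+…+ρ^K ≥ 3/2 ≈ 1.5000.
With ρ = 5/6, the partial sums are K=1: 0.8333, K=2: 1.5278.
K = 2 is the first length at which the sum reaches 1.5000.

2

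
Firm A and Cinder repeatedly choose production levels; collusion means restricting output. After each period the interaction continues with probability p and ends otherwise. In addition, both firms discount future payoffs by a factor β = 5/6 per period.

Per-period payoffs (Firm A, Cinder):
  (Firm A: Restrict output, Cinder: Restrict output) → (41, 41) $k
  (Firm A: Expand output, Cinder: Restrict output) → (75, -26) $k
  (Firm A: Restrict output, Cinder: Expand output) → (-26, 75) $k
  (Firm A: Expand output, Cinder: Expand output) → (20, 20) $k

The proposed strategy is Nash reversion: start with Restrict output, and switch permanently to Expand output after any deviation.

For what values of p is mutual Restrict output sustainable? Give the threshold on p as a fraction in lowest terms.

With continuation probability p and discount β, the effective per-period discount factor is βp.
Grim-trigger IC: βp ≥ (75−41)/(75−20) = 34/55.
So p ≥ (34/55)/(5/6) = 204/275.

204/275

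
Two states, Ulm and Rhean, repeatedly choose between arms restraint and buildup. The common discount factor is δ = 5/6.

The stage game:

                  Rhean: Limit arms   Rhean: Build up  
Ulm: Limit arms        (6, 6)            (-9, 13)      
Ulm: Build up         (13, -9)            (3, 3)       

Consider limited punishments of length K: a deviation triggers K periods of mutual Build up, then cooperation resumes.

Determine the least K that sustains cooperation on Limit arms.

IC: δ(1−δ^K)/(1−δ) ≥ (13−6)/(6−3) = 7/3.
With δ = 5/6: need 1 − δ^K ≥ 7/3·(1−5/6)/(5/6), i.e. δ^K ≤ 0.5333.
Since (5/6)^3 = 0.5787 and (5/6)^4 = 0.4823, the smallest such K is 4.

4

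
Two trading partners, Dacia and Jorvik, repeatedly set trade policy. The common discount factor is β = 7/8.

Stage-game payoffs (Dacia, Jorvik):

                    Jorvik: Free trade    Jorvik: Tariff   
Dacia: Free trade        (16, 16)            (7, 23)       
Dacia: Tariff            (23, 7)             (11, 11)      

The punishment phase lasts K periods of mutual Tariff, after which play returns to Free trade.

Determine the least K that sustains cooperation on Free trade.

2

Need Σ_{k=1}^{K} β^k ≥ (23−16)/(16−11) = 1.4000 at β = 7/8.
At K = 1 the sum is 0.8750 < 1.4000; at K = 2 it is 1.6406 ≥ 1.4000.
So the minimum punishment length is K = 2.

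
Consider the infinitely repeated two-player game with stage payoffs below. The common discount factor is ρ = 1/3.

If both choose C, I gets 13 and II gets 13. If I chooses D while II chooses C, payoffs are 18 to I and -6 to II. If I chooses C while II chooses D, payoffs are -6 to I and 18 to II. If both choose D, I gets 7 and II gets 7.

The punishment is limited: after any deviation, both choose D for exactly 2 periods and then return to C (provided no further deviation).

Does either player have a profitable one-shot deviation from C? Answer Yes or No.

Yes

IC: ρ+…+ρ^2 ≥ (18−13)/(13−7) = 5/6.
At ρ = 1/3: partial sum = 0.4444 < 0.8333. Cooperation not sustainable.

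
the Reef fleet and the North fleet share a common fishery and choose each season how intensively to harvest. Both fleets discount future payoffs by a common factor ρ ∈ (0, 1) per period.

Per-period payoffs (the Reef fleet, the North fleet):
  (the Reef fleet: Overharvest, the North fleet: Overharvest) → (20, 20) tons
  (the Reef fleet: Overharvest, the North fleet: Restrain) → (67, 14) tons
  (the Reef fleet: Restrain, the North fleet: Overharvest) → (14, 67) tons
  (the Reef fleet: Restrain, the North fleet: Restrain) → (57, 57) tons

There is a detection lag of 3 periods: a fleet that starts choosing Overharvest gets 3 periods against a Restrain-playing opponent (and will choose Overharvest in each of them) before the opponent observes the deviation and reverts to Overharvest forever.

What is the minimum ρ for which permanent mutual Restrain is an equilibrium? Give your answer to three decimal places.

A deviator earns 67 for 3 periods, then 20 forever; cooperating earns 57 forever. Multiplying the IC by (1−ρ):
57 ≥ 67(1−ρ^3) + 20ρ^3, so 47·ρ^3 ≥ 10 and ρ^3 ≥ 10/47.
ρ ≥ (10/47)^(1/3) ≈ 0.597.

0.597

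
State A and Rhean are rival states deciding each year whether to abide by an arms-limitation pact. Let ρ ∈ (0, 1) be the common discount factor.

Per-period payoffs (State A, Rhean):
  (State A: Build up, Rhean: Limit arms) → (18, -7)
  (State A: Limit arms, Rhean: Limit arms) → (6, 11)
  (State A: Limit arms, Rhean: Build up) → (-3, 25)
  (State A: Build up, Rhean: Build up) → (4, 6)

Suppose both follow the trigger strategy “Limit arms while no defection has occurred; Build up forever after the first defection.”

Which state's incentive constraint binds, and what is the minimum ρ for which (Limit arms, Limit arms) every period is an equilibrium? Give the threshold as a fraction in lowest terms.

State A; ρ ≥ 6/7

For State A: deviation gain 18−6 = 12, per-period punishment loss 6−4 = 2. IC gives ρ ≥ 12/14 = 6/7.
For Rhean: gain 14, loss 5 per period, so ρ ≥ 14/19.
The tighter constraint is State A's, so cooperation needs ρ ≥ 6/7.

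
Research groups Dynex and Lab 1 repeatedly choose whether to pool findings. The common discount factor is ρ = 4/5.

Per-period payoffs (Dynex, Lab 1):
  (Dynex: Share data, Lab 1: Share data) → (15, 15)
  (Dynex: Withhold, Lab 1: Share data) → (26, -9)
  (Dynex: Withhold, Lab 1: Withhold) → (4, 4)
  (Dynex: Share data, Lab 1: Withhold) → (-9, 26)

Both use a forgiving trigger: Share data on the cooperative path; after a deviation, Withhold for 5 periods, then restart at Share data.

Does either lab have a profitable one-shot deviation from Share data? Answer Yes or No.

No

A one-shot deviation gives 26 now, then 4 for 5 periods, then back to 15.
Gain from deviating: (26−15) today; loss: (15−4) in each of the next 5 periods.
No-deviation condition: (15−4)(ρ+…+ρ^5) ≥ 26−15, i.e. ρ+…+ρ^5 ≥ 1.
At ρ = 4/5: ρ+…+ρ^5 = 2.6893 ≥ 1.0000.
So cooperation is sustainable.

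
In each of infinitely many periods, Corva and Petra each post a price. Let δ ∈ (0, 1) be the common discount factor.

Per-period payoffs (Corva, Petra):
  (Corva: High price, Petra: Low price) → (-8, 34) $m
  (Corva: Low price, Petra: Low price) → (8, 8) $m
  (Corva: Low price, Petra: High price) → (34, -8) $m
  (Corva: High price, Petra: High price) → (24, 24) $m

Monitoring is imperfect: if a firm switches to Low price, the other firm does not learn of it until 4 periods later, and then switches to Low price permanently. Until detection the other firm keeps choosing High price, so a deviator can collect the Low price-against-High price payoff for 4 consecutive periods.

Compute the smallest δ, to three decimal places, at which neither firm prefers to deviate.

A deviator earns 34 for 4 periods, then 8 forever; cooperating earns 24 forever. Multiplying the IC by (1−δ):
24 ≥ 34(1−δ^4) + 8δ^4, so 26·δ^4 ≥ 10 and δ^4 ≥ 5/13.
δ ≥ (5/13)^(1/4) ≈ 0.788.

0.788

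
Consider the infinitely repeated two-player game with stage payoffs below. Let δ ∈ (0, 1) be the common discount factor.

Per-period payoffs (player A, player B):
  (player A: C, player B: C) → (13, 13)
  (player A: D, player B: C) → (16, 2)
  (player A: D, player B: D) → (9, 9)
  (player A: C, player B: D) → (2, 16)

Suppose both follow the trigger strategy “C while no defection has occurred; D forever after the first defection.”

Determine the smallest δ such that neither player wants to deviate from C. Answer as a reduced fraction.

3/7

Cooperation forever yields 13 each period: 13/(1−δ).
Deviating yields 16 once, then 9 forever: 16 + 9δ/(1−δ).
No profitable deviation requires 13/(1−δ) ≥ 16 + 9δ/(1−δ).
Multiplying by (1−δ): 13 ≥ 16(1−δ) + 9δ = 16 − 7δ.
So 7δ ≥ 3, i.e. δ ≥ 3/7.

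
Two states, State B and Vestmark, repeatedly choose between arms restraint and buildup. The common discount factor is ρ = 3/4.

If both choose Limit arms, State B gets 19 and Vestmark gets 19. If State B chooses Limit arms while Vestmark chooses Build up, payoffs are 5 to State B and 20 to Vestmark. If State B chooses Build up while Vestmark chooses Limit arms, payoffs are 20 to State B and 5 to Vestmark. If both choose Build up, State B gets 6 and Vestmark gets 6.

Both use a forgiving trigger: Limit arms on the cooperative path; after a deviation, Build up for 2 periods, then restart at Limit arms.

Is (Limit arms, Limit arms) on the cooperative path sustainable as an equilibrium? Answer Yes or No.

A one-shot deviation gives 20 now, then 6 for 2 periods, then back to 19.
Gain from deviating: (20−19) today; loss: (19−6) in each of the next 2 periods.
No-deviation condition: (19−6)(ρ+…+ρ^2) ≥ 20−19, i.e. ρ+…+ρ^2 ≥ 1/13.
At ρ = 3/4: ρ+…+ρ^2 = 1.3125 ≥ 0.0769.
So cooperation is sustainable.

Yes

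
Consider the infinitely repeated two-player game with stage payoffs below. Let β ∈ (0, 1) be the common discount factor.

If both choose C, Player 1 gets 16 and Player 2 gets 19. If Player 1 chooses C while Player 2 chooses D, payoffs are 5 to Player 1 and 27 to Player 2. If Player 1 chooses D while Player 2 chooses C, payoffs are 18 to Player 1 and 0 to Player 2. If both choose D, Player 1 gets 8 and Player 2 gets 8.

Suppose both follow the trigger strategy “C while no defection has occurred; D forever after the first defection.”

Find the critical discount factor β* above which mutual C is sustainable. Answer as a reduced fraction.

Player 1: cooperation gives 16 each period; deviation gives 18 once then 8 forever.
  16/(1−β) ≥ 18 + 8β/(1−β) ⇒ β ≥ 2/10 = 1/5.
Player 2: cooperation gives 19 each period; deviation gives 27 once then 8 forever.
  β ≥ 8/19.
Both must hold, so the binding constraint is Player 2's: β ≥ 8/19.

8/19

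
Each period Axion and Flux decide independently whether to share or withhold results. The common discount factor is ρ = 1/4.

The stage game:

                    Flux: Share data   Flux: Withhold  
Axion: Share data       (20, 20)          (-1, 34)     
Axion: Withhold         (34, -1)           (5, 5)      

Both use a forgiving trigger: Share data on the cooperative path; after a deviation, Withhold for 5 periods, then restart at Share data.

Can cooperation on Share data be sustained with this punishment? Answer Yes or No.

No

A one-shot deviation gives 34 now, then 5 for 5 periods, then back to 20.
Gain from deviating: (34−20) today; loss: (20−5) in each of the next 5 periods.
No-deviation condition: (20−5)(ρ+…+ρ^5) ≥ 34−20, i.e. ρ+…+ρ^5 ≥ 14/15.
At ρ = 1/4: ρ+…+ρ^5 = 0.3330 < 0.9333.
So cooperation is not sustainable.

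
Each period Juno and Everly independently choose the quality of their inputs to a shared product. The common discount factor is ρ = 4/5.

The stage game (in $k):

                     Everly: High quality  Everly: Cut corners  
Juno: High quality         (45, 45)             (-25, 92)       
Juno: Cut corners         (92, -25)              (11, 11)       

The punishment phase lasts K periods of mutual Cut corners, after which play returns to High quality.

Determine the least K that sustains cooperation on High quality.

2

Need Σ_{k=1}^{K} ρ^k ≥ (92−45)/(45−11) = 1.3824 at ρ = 4/5.
At K = 1 the sum is 0.8000 < 1.3824; at K = 2 it is 1.4400 ≥ 1.3824.
So the minimum punishment length is K = 2.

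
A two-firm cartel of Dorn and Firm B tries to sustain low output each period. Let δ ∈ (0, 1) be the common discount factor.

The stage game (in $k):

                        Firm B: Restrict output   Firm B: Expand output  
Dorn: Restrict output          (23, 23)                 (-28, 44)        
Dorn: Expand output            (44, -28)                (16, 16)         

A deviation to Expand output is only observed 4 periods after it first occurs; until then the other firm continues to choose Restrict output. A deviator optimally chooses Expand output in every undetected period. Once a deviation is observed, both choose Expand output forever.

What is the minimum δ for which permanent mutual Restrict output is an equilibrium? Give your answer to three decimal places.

The best deviation is to choose Expand output for all 4 undetected periods, earning 44 each, then 16 forever once detected.
Deviation value: 44(1−δ^4)/(1−δ) + 16δ^4/(1−δ); cooperation value: 23/(1−δ).
IC: 23 ≥ 44(1−δ^4) + 16δ^4 = 44 − 28δ^4.
So δ^4 ≥ 21/28 = 3/4, giving δ ≥ (3/4)^(1/4) ≈ 0.931.

0.931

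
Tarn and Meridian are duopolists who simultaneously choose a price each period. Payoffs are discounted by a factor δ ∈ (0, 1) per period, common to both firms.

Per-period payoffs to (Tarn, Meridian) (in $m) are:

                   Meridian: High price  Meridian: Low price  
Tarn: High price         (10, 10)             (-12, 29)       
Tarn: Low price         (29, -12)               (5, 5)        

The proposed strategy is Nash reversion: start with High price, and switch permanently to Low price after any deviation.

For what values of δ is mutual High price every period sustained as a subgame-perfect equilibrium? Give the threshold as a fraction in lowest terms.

10/(1−δ) ≥ 29 + 5δ/(1−δ)
10 ≥ 29 − 24δ
δ ≥ 19/24.

19/24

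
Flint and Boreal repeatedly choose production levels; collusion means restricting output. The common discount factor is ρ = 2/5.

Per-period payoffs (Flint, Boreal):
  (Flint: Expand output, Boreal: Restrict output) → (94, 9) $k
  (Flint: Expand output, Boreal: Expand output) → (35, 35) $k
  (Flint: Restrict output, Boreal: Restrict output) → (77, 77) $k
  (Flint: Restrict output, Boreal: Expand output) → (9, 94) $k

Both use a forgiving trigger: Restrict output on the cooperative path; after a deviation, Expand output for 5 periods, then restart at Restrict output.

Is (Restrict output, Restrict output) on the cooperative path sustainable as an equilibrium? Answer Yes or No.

A one-shot deviation gives 94 now, then 35 for 5 periods, then back to 77.
Gain from deviating: (94−77) today; loss: (77−35) in each of the next 5 periods.
No-deviation condition: (77−35)(ρ+…+ρ^5) ≥ 94−77, i.e. ρ+…+ρ^5 ≥ 17/42.
At ρ = 2/5: ρ+…+ρ^5 = 0.6598 ≥ 0.4048.
So cooperation is sustainable.

Yes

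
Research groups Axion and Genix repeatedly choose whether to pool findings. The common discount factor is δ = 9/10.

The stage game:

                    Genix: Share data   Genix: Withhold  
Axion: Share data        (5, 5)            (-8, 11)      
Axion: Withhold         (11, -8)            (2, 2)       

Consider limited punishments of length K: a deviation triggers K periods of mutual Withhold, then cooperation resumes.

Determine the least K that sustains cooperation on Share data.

Need Σ_{k=1}^{K} δ^k ≥ (11−5)/(5−2) = 2.0000 at δ = 9/10.
At K = 2 the sum is 1.7100 < 2.0000; at K = 3 it is 2.4390 ≥ 2.0000.
So the minimum punishment length is K = 3.

3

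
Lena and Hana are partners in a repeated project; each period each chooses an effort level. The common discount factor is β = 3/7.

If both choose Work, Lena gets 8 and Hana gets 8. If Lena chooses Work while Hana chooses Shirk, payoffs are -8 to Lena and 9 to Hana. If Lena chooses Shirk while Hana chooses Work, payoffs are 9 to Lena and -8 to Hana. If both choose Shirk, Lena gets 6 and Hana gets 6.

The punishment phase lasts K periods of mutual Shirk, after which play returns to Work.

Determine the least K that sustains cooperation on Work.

2

Need Σ_{k=1}^{K} β^k ≥ (9−8)/(8−6) = 0.5000 at β = 3/7.
At K = 1 the sum is 0.4286 < 0.5000; at K = 2 it is 0.6122 ≥ 0.5000.
So the minimum punishment length is K = 2.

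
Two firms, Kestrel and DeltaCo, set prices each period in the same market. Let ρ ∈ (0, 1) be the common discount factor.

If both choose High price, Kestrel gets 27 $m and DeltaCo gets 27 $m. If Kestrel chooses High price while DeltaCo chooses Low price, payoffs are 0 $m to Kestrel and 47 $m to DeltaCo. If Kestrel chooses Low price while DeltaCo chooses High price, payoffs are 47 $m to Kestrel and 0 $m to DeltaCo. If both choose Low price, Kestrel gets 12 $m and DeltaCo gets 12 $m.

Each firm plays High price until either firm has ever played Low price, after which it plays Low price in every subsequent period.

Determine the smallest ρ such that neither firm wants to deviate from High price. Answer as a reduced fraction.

4/7

27/(1−ρ) ≥ 47 + 12ρ/(1−ρ)
27 ≥ 47 − 35ρ
ρ ≥ 20/35 = 4/7.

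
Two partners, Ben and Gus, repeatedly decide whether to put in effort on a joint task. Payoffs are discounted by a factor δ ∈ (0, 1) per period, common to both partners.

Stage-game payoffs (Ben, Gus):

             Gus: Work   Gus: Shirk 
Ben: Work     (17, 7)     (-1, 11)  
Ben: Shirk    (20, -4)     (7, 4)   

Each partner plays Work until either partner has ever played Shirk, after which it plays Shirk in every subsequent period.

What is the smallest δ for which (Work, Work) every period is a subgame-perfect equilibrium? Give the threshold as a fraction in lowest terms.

4/7

Ben's threshold: (20−17)/(20−7) = 3/13.
Gus's threshold: (11−7)/(11−4) = 4/7.
3/13 < 4/7, so Gus binds and δ* = 4/7.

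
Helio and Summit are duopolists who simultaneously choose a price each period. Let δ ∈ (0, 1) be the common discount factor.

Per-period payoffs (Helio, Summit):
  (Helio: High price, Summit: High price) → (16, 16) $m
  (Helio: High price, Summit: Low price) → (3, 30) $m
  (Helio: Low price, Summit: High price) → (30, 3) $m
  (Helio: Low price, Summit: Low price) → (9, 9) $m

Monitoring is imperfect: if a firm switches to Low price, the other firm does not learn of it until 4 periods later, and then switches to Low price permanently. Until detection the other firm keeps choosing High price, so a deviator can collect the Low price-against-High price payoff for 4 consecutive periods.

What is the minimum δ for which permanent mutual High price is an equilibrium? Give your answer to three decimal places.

0.904

Deviating for the 4 undetected periods gains 30−16 = 14 per period over cooperation, then loses 16−9 = 7 per period forever once punishment starts.
Gain: 14(1 + δ + … + δ^3); loss: 7·δ^4/(1−δ).
No profitable deviation ⇔ 14(1−δ^4) ≤ 7·δ^4, i.e. δ^4 ≥ 14/(14+7) = 2/3.
Hence δ ≥ (2/3)^(1/4) ≈ 0.904.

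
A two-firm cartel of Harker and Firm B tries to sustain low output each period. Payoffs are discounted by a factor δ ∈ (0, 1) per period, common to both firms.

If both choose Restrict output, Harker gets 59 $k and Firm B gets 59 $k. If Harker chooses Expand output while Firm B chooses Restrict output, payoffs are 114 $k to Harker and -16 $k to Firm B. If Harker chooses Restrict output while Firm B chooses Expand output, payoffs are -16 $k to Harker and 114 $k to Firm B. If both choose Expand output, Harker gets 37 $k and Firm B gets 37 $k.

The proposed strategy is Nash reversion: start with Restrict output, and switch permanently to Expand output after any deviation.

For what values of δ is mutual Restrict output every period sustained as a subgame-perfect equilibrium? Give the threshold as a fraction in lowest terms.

5/7

Cooperation forever yields 59 each period: 59/(1−δ).
Deviating yields 114 once, then 37 forever: 114 + 37δ/(1−δ).
No profitable deviation requires 59/(1−δ) ≥ 114 + 37δ/(1−δ).
Multiplying by (1−δ): 59 ≥ 114(1−δ) + 37δ = 114 − 77δ.
So 77δ ≥ 55, i.e. δ ≥ 55/77 = 5/7.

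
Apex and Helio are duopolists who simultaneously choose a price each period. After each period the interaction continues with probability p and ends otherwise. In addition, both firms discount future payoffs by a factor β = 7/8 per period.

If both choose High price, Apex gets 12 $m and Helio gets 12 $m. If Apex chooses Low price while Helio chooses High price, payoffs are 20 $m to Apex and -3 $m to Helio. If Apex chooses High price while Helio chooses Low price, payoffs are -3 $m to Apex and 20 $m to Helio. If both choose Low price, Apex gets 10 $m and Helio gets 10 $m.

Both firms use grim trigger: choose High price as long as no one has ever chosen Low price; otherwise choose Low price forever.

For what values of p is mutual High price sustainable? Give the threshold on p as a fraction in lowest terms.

Expected continuation weight on next period's payoff is β·p = 7/8·p, which plays the role of the discount factor.
Cooperation requires 7/8·p ≥ (20−12)/(20−10) = 4/5, hence p ≥ 32/35.

32/35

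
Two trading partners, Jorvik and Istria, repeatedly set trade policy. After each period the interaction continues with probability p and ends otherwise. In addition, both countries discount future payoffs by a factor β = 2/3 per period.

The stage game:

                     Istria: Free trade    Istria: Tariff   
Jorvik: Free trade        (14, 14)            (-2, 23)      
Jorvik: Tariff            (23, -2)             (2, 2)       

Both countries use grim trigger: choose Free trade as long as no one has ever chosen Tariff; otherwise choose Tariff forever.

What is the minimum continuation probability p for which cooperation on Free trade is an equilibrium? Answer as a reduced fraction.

With continuation probability p and discount β, the effective per-period discount factor is βp.
Grim-trigger IC: βp ≥ (23−14)/(23−2) = 3/7.
So p ≥ (3/7)/(2/3) = 9/14.

9/14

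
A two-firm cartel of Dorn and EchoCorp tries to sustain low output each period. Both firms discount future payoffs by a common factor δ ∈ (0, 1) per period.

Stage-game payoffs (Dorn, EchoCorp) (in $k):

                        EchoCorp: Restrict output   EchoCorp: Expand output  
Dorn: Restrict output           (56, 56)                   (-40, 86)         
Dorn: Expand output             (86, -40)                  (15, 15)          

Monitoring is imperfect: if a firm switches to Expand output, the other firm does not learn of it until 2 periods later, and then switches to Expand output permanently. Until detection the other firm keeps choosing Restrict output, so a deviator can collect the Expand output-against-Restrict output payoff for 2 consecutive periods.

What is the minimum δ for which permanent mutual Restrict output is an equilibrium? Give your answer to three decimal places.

0.650

The best deviation is to choose Expand output for all 2 undetected periods, earning 86 each, then 15 forever once detected.
Deviation value: 86(1−δ^2)/(1−δ) + 15δ^2/(1−δ); cooperation value: 56/(1−δ).
IC: 56 ≥ 86(1−δ^2) + 15δ^2 = 86 − 71δ^2.
So δ^2 ≥ 30/71, giving δ ≥ (30/71)^(1/2) ≈ 0.650.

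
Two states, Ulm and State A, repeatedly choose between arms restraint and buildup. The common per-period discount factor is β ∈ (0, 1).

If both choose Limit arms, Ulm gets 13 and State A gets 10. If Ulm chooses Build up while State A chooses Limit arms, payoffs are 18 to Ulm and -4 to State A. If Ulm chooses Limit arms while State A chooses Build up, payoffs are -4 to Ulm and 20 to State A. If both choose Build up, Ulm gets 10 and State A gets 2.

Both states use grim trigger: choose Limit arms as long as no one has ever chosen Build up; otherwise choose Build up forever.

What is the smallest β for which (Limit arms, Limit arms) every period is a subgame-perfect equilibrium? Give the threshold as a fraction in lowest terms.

5/8

Ulm's threshold: (18−13)/(18−10) = 5/8.
State A's threshold: (20−10)/(20−2) = 5/9.
5/8 > 5/9, so Ulm binds and β* = 5/8.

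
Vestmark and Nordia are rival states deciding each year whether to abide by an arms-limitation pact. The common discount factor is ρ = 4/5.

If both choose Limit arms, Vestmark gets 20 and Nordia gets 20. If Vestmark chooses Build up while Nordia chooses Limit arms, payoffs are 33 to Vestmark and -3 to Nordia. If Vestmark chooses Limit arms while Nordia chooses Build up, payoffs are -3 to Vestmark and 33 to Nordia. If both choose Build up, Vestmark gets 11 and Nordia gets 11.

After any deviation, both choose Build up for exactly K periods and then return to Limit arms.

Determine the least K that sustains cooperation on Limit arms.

No profitable deviation requires (20−11)(ρ+…+ρ^K) ≥ 33−20, i.e. ρ+…+ρ^K ≥ 13/9 ≈ 1.4444.
With ρ = 4/5, the partial sums are K=1: 0.8000, K=2: 1.4400, K=3: 1.9520.
K = 3 is the first length at which the sum reaches 1.4444.

3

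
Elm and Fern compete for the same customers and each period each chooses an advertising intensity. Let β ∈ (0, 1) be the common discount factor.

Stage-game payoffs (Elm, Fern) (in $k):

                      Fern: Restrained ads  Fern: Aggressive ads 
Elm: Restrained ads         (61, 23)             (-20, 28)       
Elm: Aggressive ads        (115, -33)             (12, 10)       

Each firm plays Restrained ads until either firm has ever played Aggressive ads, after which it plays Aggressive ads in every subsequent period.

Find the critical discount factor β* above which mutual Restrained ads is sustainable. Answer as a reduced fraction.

54/103

For Elm: deviation gain 115−61 = 54, per-period punishment loss 61−12 = 49. IC gives β ≥ 54/103.
For Fern: gain 5, loss 13 per period, so β ≥ 5/18.
The tighter constraint is Elm's, so cooperation needs β ≥ 54/103.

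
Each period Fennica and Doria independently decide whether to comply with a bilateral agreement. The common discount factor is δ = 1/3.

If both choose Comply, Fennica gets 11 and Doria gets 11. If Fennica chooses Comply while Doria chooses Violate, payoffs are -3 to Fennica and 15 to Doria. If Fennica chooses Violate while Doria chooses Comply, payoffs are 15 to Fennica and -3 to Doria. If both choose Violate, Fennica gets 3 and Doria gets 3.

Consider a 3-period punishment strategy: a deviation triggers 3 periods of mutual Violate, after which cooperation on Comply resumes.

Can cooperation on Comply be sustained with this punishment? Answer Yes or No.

A one-shot deviation gives 15 now, then 3 for 3 periods, then back to 11.
Gain from deviating: (15−11) today; loss: (11−3) in each of the next 3 periods.
No-deviation condition: (11−3)(δ+…+δ^3) ≥ 15−11, i.e. δ+…+δ^3 ≥ 1/2.
At δ = 1/3: δ+…+δ^3 = 0.4815 < 0.5000.
So cooperation is not sustainable.

No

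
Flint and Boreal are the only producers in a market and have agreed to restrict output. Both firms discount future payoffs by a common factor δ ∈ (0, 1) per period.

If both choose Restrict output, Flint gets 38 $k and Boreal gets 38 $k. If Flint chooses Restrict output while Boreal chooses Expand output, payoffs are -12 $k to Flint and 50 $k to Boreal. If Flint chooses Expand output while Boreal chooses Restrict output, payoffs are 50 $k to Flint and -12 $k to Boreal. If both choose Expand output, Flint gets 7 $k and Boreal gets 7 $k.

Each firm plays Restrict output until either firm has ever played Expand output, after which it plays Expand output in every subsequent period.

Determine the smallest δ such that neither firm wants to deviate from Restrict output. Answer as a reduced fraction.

12/43

Under grim trigger the critical discount factor is (T−C)/(T−P) with T = 50, C = 38, P = 7.
δ* = (50−38)/(50−7) = 12/43.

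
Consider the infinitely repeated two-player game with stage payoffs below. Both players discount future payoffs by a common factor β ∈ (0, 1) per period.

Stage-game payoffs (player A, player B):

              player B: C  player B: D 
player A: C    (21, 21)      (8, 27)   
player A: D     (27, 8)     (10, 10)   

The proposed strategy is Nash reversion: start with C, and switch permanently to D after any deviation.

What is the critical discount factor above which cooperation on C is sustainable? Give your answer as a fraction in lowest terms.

Under grim trigger the critical discount factor is (T−C)/(T−P) with T = 27, C = 21, P = 10.
β* = (27−21)/(27−10) = 6/17.

6/17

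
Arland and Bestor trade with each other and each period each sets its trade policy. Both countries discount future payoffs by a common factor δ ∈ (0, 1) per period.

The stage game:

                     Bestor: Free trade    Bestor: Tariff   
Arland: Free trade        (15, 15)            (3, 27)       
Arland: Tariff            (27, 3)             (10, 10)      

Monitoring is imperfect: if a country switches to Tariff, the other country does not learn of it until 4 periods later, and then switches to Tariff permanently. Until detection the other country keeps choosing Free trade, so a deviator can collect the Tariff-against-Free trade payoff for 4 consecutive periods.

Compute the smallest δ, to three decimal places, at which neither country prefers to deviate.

0.917

The best deviation is to choose Tariff for all 4 undetected periods, earning 27 each, then 10 forever once detected.
Deviation value: 27(1−δ^4)/(1−δ) + 10δ^4/(1−δ); cooperation value: 15/(1−δ).
IC: 15 ≥ 27(1−δ^4) + 10δ^4 = 27 − 17δ^4.
So δ^4 ≥ 12/17, giving δ ≥ (12/17)^(1/4) ≈ 0.917.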